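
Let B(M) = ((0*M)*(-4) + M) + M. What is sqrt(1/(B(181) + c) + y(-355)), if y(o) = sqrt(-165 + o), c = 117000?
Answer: sqrt(117362 + 27547678088*I*sqrt(130))/117362 ≈ 3.3766 + 3.3766*I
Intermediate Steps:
B(M) = 2*M (B(M) = (0*(-4) + M) + M = (0 + M) + M = M + M = 2*M)
sqrt(1/(B(181) + c) + y(-355)) = sqrt(1/(2*181 + 117000) + sqrt(-165 - 355)) = sqrt(1/(362 + 117000) + sqrt(-520)) = sqrt(1/117362 + 2*I*sqrt(130))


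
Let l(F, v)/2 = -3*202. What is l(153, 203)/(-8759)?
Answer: 1212/8759 ≈ 0.13837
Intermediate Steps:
l(F, v) = -1212 (l(F, v) = 2*(-3*202) = 2*(-606) = -1212)
l(153, 203)/(-8759) = -1212/(-8759) = -1212*(-1/8759) = 1212/8759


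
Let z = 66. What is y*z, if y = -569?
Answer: -37554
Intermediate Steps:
y*z = -569*66 = -37554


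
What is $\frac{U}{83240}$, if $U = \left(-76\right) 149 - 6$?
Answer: $- \frac{1133}{8324} \approx -0.13611$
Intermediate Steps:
$U = -11330$ ($U = -11324 - 6 = -11330$)
$\frac{U}{83240} = - \frac{11330}{83240} = \left(-11330\right) \frac{1}{83240} = - \frac{1133}{8324}$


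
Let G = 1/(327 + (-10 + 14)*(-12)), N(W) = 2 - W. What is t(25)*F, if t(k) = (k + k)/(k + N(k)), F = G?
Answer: 25/279 ≈ 0.089606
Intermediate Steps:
G = 1/279 (G = 1/(327 + 4*(-12)) = 1/(327 - 48) = 1/279 ≈ 0.0035842)
F = 1/279 ≈ 0.0035842
t(k) = k (t(k) = (k + k)/(k + (2 - k)) = (2*k)/2 = (2*k)*(½) = k)
t(25)*F = 25*(1/279) = 25/279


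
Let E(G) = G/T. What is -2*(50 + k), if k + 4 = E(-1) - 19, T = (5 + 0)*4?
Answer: -539/10 ≈ -53.900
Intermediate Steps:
T = 20 (T = 5*4 = 20)
E(G) = G/20
k = -461/20 (k = -4 + ((1/20)*(-1) - 19) = -4 + (-1/20 - 19) = -4 - 381/20 = -461/20 ≈ -23.050)
-2*(50 + k) = -2*(50 - 461/20) = -2*539/20 = -539/10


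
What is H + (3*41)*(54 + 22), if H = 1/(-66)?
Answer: 616967/66 ≈ 9348.0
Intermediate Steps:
H = -1/66 ≈ -0.015152
H + (3*41)*(54 + 22) = -1/66 + (3*41)*(54 + 22) = -1/66 + 123*76 = -1/66 + 9348 = 616967/66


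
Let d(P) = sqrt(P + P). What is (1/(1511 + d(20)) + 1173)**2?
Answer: 7171981389626914616/5212458852561 - 10712222096*sqrt(10)/5212458852561 ≈ 1.3759e+6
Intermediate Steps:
d(P) = sqrt(2)*sqrt(P) (d(P) = sqrt(2*P) = sqrt(2)*sqrt(P))
(1/(1511 + d(20)) + 1173)**2 = (1/(1511 + sqrt(2)*sqrt(20)) + 1173)**2 = (1/(1511 + sqrt(2)*(2*sqrt(5))) + 1173)**2 = (1/(1511 + 2*sqrt(10)) + 1173)**2 = (1173 + 1/(1511 + 2*sqrt(10)))**2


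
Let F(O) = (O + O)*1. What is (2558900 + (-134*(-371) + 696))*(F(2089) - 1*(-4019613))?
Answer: 10499318094210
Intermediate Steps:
F(O) = 2*O (F(O) = (2*O)*1 = 2*O)
(2558900 + (-134*(-371) + 696))*(F(2089) - 1*(-4019613)) = (2558900 + (-134*(-371) + 696))*(2*2089 - 1*(-4019613)) = (2558900 + (49714 + 696))*(4178 + 4019613) = (2558900 + 50410)*4023791 = 2609310*4023791 = 10499318094210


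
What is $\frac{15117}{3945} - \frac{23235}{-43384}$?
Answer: $\frac{249166001}{57049960} \approx 4.3675$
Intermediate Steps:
$\frac{15117}{3945} - \frac{23235}{-43384} = 15117 \cdot \frac{1}{3945} - - \frac{23235}{43384} = \frac{5039}{1315} + \frac{23235}{43384} = \frac{249166001}{57049960}$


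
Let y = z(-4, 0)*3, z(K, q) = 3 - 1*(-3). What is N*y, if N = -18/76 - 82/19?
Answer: -1557/19 ≈ -81.947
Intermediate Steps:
z(K, q) = 6 (z(K, q) = 3 + 3 = 6)
y = 18 (y = 6*3 = 18)
N = -173/38 (N = -18*1/76 - 82*1/19 = -9/38 - 82/19 = -173/38 ≈ -4.5526)
N*y = -173/38*18 = -1557/19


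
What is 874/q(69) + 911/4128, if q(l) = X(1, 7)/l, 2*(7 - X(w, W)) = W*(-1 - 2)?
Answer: 497918221/144480 ≈ 3446.3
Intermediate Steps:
X(w, W) = 7 + 3*W/2 (X(w, W) = 7 - W*(-1 - 2)/2 = 7 - W*(-3)/2 = 7 - (-3)*W/2 = 7 + 3*W/2)
q(l) = 35/(2*l) (q(l) = (7 + (3/2)*7)/l = (7 + 21/2)/l = 35/(2*l))
874/q(69) + 911/4128 = 874/(((35/2)/69)) + 911/4128 = 874/(((35/2)*(1/69))) + 911*(1/4128) = 874/(35/138) + 911/4128 = 874*(138/35) + 911/4128 = 120612/35 + 911/4128 = 497918221/144480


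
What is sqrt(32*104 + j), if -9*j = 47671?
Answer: I*sqrt(17719)/3 ≈ 44.371*I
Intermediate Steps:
j = -47671/9 (j = -1/9*47671 = -47671/9 ≈ -5296.8)
sqrt(32*104 + j) = sqrt(32*104 - 47671/9) = sqrt(3328 - 47671/9) = sqrt(-17719/9) = I*sqrt(17719)/3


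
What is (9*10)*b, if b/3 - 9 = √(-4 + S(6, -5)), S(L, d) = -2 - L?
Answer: 2430 + 540*I*√3 ≈ 2430.0 + 935.31*I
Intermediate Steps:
b = 27 + 6*I*√3 (b = 27 + 3*√(-4 + (-2 - 1*6)) = 27 + 3*√(-4 + (-2 - 6)) = 27 + 3*√(-4 - 8) = 27 + 3*√(-12) = 27 + 3*(2*I*√3) = 27 + 6*I*√3 ≈ 27.0 + 10.392*I)
(9*10)*b = (9*10)*(27 + 6*I*√3) = 90*(27 + 6*I*√3) = 2430 + 540*I*√3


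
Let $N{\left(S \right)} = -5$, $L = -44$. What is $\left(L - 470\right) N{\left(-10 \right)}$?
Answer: $2570$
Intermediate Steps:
$\left(L - 470\right) N{\left(-10 \right)} = \left(-44 - 470\right) \left(-5\right) = \left(-514\right) \left(-5\right) = 2570$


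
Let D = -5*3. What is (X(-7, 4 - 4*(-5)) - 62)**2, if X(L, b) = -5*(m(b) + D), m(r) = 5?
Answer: 144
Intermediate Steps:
D = -15
X(L, b) = 50 (X(L, b) = -5*(5 - 15) = -5*(-10) = 50)
(X(-7, 4 - 4*(-5)) - 62)**2 = (50 - 62)**2 = (-12)**2 = 144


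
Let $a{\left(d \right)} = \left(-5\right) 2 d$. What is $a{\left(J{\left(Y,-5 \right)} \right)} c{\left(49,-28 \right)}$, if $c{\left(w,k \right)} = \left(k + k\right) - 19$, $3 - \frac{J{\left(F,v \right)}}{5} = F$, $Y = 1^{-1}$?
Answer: $7500$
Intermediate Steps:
$Y = 1$
$J{\left(F,v \right)} = 15 - 5 F$
$c{\left(w,k \right)} = -19 + 2 k$ ($c{\left(w,k \right)} = 2 k - 19 = -19 + 2 k$)
$a{\left(d \right)} = - 10 d$
$a{\left(J{\left(Y,-5 \right)} \right)} c{\left(49,-28 \right)} = - 10 \left(15 - 5\right) \left(-19 + 2 \left(-28\right)\right) = - 10 \left(15 - 5\right) \left(-19 - 56\right) = \left(-10\right) 10 \left(-75\right) = \left(-100\right) \left(-75\right) = 7500$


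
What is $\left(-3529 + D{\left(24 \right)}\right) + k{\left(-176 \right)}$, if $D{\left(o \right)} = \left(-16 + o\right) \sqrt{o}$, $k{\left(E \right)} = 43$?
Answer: $-3486 + 16 \sqrt{6} \approx -3446.8$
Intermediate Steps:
$D{\left(o \right)} = \sqrt{o} \left(-16 + o\right)$
$\left(-3529 + D{\left(24 \right)}\right) + k{\left(-176 \right)} = \left(-3529 + \sqrt{24} \left(-16 + 24\right)\right) + 43 = \left(-3529 + 2 \sqrt{6} \cdot 8\right) + 43 = \left(-3529 + 16 \sqrt{6}\right) + 43 = -3486 + 16 \sqrt{6}$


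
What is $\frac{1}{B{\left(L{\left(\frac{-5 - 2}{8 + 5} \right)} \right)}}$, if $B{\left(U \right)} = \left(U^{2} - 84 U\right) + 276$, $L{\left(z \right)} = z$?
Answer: $\frac{169}{54337} \approx 0.0031102$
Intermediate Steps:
$B{\left(U \right)} = 276 + U^{2} - 84 U$
$\frac{1}{B{\left(L{\left(\frac{-5 - 2}{8 + 5} \right)} \right)}} = \frac{1}{276 + \left(\frac{-5 - 2}{8 + 5}\right)^{2} - 84 \frac{-5 - 2}{8 + 5}} = \frac{1}{276 + \left(- \frac{7}{13}\right)^{2} - 84 \left(- \frac{7}{13}\right)} = \frac{1}{276 + \left(\left(-7\right) \frac{1}{13}\right)^{2} - 84 \left(\left(-7\right) \frac{1}{13}\right)} = \frac{1}{276 + \left(- \frac{7}{13}\right)^{2} - - \frac{588}{13}} = \frac{1}{276 + \frac{49}{169} + \frac{588}{13}} = \frac{1}{\frac{54337}{169}} = \frac{169}{54337}$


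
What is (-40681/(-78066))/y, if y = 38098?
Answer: 40681/2974158468 ≈ 1.3678e-5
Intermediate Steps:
(-40681/(-78066))/y = -40681/(-78066)/38098 = -40681*(-1/78066)*(1/38098) = (40681/78066)*(1/38098) = 40681/2974158468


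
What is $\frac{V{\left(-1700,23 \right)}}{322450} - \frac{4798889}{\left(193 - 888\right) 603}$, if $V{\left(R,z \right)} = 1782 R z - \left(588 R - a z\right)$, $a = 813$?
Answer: $- \frac{5445218936507}{27026791650} \approx -201.47$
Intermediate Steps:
$V{\left(R,z \right)} = - 588 R + 813 z + 1782 R z$ ($V{\left(R,z \right)} = 1782 R z - \left(- 813 z + 588 R\right) = - 588 R + 813 z + 1782 R z$)
$\frac{V{\left(-1700,23 \right)}}{322450} - \frac{4798889}{\left(193 - 888\right) 603} = \frac{\left(-588\right) \left(-1700\right) + 813 \cdot 23 + 1782 \left(-1700\right) 23}{322450} - \frac{4798889}{\left(193 - 888\right) 603} = \left(999600 + 18699 - 69676200\right) \frac{1}{322450} - \frac{4798889}{\left(-695\right) 603} = \left(-68657901\right) \frac{1}{322450} - \frac{4798889}{-419085} = - \frac{68657901}{322450} - - \frac{4798889}{419085} = - \frac{68657901}{322450} + \frac{4798889}{419085} = - \frac{5445218936507}{27026791650}$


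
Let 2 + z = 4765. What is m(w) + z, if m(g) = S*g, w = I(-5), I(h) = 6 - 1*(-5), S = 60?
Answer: 5423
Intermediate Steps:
z = 4763 (z = -2 + 4765 = 4763)
I(h) = 11 (I(h) = 6 + 5 = 11)
w = 11
m(g) = 60*g
m(w) + z = 60*11 + 4763 = 660 + 4763 = 5423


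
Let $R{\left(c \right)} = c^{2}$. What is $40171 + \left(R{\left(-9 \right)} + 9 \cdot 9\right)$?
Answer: $40333$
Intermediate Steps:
$40171 + \left(R{\left(-9 \right)} + 9 \cdot 9\right) = 40171 + \left(\left(-9\right)^{2} + 9 \cdot 9\right) = 40171 + \left(81 + 81\right) = 40171 + 162 = 40333$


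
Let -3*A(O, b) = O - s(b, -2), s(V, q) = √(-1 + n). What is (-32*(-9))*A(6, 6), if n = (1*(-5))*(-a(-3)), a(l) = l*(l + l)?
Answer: -576 + 96*√89 ≈ 329.66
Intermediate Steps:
a(l) = 2*l² (a(l) = l*(2*l) = 2*l²)
n = 90 (n = (1*(-5))*(-2*(-3)²) = -(-5)*2*9 = -(-5)*18 = -5*(-18) = 90)
s(V, q) = √89 (s(V, q) = √(-1 + 90) = √89)
A(O, b) = -O/3 + √89/3 (A(O, b) = -(O - √89)/3 = -O/3 + √89/3)
(-32*(-9))*A(6, 6) = (-32*(-9))*(-⅓*6 + √89/3) = 288*(-2 + √89/3) = -576 + 96*√89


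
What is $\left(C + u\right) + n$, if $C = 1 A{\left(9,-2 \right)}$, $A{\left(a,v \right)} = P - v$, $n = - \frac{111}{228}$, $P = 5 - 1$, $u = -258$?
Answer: $- \frac{19189}{76} \approx -252.49$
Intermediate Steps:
$P = 4$ ($P = 5 - 1 = 4$)
$n = - \frac{37}{76}$ ($n = \left(-111\right) \frac{1}{228} = - \frac{37}{76} \approx -0.48684$)
$A{\left(a,v \right)} = 4 - v$
$C = 6$ ($C = 1 \left(4 - -2\right) = 1 \left(4 + 2\right) = 1 \cdot 6 = 6$)
$\left(C + u\right) + n = \left(6 - 258\right) - \frac{37}{76} = -252 - \frac{37}{76} = - \frac{19189}{76}$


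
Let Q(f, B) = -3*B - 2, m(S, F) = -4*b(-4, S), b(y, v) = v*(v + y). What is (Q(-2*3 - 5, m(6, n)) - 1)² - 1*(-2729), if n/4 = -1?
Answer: 22610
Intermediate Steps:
n = -4 (n = 4*(-1) = -4)
m(S, F) = -4*S*(-4 + S) (m(S, F) = -4*S*(S - 4) = -4*S*(-4 + S))
Q(f, B) = -2 - 3*B
(Q(-2*3 - 5, m(6, n)) - 1)² - 1*(-2729) = ((-2 - 12*6*(4 - 1*6)) - 1)² - 1*(-2729) = ((-2 - 12*6*(4 - 6)) - 1)² + 2729 = ((-2 - 12*6*(-2)) - 1)² + 2729 = ((-2 - 3*(-48)) - 1)² + 2729 = ((-2 + 144) - 1)² + 2729 = (142 - 1)² + 2729 = 141² + 2729 = 19881 + 2729 = 22610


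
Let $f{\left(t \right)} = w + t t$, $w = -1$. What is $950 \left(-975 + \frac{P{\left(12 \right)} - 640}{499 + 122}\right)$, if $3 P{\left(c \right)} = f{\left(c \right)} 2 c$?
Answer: $- \frac{63858050}{69} \approx -9.2548 \cdot 10^{5}$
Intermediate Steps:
$f{\left(t \right)} = -1 + t^{2}$ ($f{\left(t \right)} = -1 + t t = -1 + t^{2}$)
$P{\left(c \right)} = \frac{c \left(-2 + 2 c^{2}\right)}{3}$ ($P{\left(c \right)} = \frac{\left(-1 + c^{2}\right) 2 c}{3} = \frac{\left(-2 + 2 c^{2}\right) c}{3} = \frac{c \left(-2 + 2 c^{2}\right)}{3}$)
$950 \left(-975 + \frac{P{\left(12 \right)} - 640}{499 + 122}\right) = 950 \left(-975 + \frac{\frac{2}{3} \cdot 12 \left(-1 + 12^{2}\right) - 640}{499 + 122}\right) = 950 \left(-975 + \frac{\frac{2}{3} \cdot 12 \left(-1 + 144\right) - 640}{621}\right) = 950 \left(-975 + \left(\frac{2}{3} \cdot 12 \cdot 143 - 640\right) \frac{1}{621}\right) = 950 \left(-975 + \left(1144 - 640\right) \frac{1}{621}\right) = 950 \left(-975 + 504 \cdot \frac{1}{621}\right) = 950 \left(-975 + \frac{56}{69}\right) = 950 \left(- \frac{67219}{69}\right) = - \frac{63858050}{69}$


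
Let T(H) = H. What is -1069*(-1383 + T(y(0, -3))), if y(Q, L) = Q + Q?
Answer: 1478427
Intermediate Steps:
y(Q, L) = 2*Q
-1069*(-1383 + T(y(0, -3))) = -1069*(-1383 + 2*0) = -1069*(-1383 + 0) = -1069*(-1383) = 1478427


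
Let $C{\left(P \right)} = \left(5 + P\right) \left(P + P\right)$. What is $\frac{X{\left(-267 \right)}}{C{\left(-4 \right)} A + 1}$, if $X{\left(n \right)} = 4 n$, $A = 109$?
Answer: $\frac{1068}{871} \approx 1.2262$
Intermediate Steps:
$C{\left(P \right)} = 2 P \left(5 + P\right)$ ($C{\left(P \right)} = \left(5 + P\right) 2 P = 2 P \left(5 + P\right)$)
$\frac{X{\left(-267 \right)}}{C{\left(-4 \right)} A + 1} = \frac{4 \left(-267\right)}{2 \left(-4\right) \left(5 - 4\right) 109 + 1} = - \frac{1068}{2 \left(-4\right) 1 \cdot 109 + 1} = - \frac{1068}{\left(-8\right) 109 + 1} = - \frac{1068}{-872 + 1} = - \frac{1068}{-871} = \left(-1068\right) \left(- \frac{1}{871}\right) = \frac{1068}{871}$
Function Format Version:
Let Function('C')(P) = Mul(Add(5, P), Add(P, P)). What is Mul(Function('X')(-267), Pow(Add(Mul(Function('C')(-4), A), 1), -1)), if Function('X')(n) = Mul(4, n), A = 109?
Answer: Rational(1068, 871) ≈ 1.2262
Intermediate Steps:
Function('C')(P) = Mul(2, P, Add(5, P)) (Function('C')(P) = Mul(Add(5, P), Mul(2, P)) = Mul(2, P, Add(5, P)))
Mul(Function('X')(-267), Pow(Add(Mul(Function('C')(-4), A), 1), -1)) = Mul(Mul(4, -267), Pow(Add(Mul(Mul(2, -4, Add(5, -4)), 109), 1), -1)) = Mul(-1068, Pow(Add(Mul(Mul(2, -4, 1), 109), 1), -1)) = Mul(-1068, Pow(Add(Mul(-8, 109), 1), -1)) = Mul(-1068, Pow(Add(-872, 1), -1)) = Mul(-1068, Pow(-871, -1)) = Mul(-1068, Rational(-1, 871)) = Rational(1068, 871)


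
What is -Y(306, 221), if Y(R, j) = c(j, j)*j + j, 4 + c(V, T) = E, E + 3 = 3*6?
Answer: -2652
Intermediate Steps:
E = 15 (E = -3 + 3*6 = -3 + 18 = 15)
c(V, T) = 11 (c(V, T) = -4 + 15 = 11)
Y(R, j) = 12*j (Y(R, j) = 11*j + j = 12*j)
-Y(306, 221) = -12*221 = -1*2652 = -2652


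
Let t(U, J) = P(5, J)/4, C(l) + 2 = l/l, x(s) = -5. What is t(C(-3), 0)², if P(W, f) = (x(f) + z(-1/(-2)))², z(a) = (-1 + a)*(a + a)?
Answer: 14641/256 ≈ 57.191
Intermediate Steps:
C(l) = -1 (C(l) = -2 + l/l = -2 + 1 = -1)
z(a) = 2*a*(-1 + a) (z(a) = (-1 + a)*(2*a) = 2*a*(-1 + a))
P(W, f) = 121/4 (P(W, f) = (-5 + 2*(-1/(-2))*(-1 - 1/(-2)))² = (-5 + 2*(-1*(-½))*(-1 - 1*(-½)))² = (-5 + 2*(½)*(-1 + ½))² = (-5 + 2*(½)*(-½))² = (-5 - ½)² = (-11/2)² = 121/4)
t(U, J) = 121/16 (t(U, J) = (121/4)/4 = (121/4)*(¼) = 121/16)
t(C(-3), 0)² = (121/16)² = 14641/256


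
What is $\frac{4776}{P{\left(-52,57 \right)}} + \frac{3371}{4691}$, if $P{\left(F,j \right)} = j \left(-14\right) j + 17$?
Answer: $\frac{130871783}{213295079} \approx 0.61357$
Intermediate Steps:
$P{\left(F,j \right)} = 17 - 14 j^{2}$ ($P{\left(F,j \right)} = - 14 j j + 17 = - 14 j^{2} + 17 = 17 - 14 j^{2}$)
$\frac{4776}{P{\left(-52,57 \right)}} + \frac{3371}{4691} = \frac{4776}{17 - 14 \cdot 57^{2}} + \frac{3371}{4691} = \frac{4776}{17 - 45486} + 3371 \cdot \frac{1}{4691} = \frac{4776}{17 - 45486} + \frac{3371}{4691} = \frac{4776}{-45469} + \frac{3371}{4691} = 4776 \left(- \frac{1}{45469}\right) + \frac{3371}{4691} = - \frac{4776}{45469} + \frac{3371}{4691} = \frac{130871783}{213295079}$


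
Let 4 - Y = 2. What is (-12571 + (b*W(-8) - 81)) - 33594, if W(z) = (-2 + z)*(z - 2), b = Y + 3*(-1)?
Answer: -46346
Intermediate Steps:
Y = 2 (Y = 4 - 1*2 = 4 - 2 = 2)
b = -1 (b = 2 + 3*(-1) = 2 - 3 = -1)
W(z) = (-2 + z)**2 (W(z) = (-2 + z)*(-2 + z) = (-2 + z)**2)
(-12571 + (b*W(-8) - 81)) - 33594 = (-12571 + (-(-2 - 8)**2 - 81)) - 33594 = (-12571 + (-1*(-10)**2 - 81)) - 33594 = (-12571 + (-1*100 - 81)) - 33594 = (-12571 + (-100 - 81)) - 33594 = (-12571 - 181) - 33594 = -12752 - 33594 = -46346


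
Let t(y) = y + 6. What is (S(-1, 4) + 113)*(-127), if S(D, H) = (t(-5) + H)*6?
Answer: -18161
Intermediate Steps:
t(y) = 6 + y
S(D, H) = 6 + 6*H (S(D, H) = ((6 - 5) + H)*6 = (1 + H)*6 = 6 + 6*H)
(S(-1, 4) + 113)*(-127) = ((6 + 6*4) + 113)*(-127) = ((6 + 24) + 113)*(-127) = (30 + 113)*(-127) = 143*(-127) = -18161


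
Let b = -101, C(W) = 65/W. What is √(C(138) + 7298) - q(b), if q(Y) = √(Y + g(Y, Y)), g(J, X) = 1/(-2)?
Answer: √138992082/138 - I*√406/2 ≈ 85.431 - 10.075*I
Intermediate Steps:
g(J, X) = -½
q(Y) = √(-½ + Y) (q(Y) = √(Y - ½) = √(-½ + Y))
√(C(138) + 7298) - q(b) = √(65/138 + 7298) - √(-2 + 4*(-101))/2 = √(65*(1/138) + 7298) - √(-2 - 404)/2 = √(65/138 + 7298) - √(-406)/2 = √(1007189/138) - I*√406/2 = √138992082/138 - I*√406/2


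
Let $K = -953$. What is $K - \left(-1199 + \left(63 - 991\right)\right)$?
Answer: $1174$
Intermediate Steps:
$K - \left(-1199 + \left(63 - 991\right)\right) = -953 - \left(-1199 + \left(63 - 991\right)\right) = -953 - \left(-1199 - 928\right) = -953 - -2127 = -953 + 2127 = 1174$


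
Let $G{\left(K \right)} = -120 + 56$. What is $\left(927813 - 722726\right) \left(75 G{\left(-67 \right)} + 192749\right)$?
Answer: $38545896563$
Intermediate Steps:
$G{\left(K \right)} = -64$
$\left(927813 - 722726\right) \left(75 G{\left(-67 \right)} + 192749\right) = \left(927813 - 722726\right) \left(75 \left(-64\right) + 192749\right) = 205087 \left(-4800 + 192749\right) = 205087 \cdot 187949 = 38545896563$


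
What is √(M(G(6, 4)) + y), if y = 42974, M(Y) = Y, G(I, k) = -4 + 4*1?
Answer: √42974 ≈ 207.30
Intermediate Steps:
G(I, k) = 0 (G(I, k) = -4 + 4 = 0)
√(M(G(6, 4)) + y) = √(0 + 42974) = √42974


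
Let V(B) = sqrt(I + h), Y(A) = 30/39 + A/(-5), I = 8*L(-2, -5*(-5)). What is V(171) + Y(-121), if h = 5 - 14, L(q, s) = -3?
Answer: 1623/65 + I*sqrt(33) ≈ 24.969 + 5.7446*I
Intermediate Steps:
I = -24 (I = 8*(-3) = -24)
Y(A) = 10/13 - A/5 (Y(A) = 30*(1/39) + A*(-1/5) = 10/13 - A/5)
h = -9
V(B) = I*sqrt(33) (V(B) = sqrt(-24 - 9) = sqrt(-33) = I*sqrt(33))
V(171) + Y(-121) = I*sqrt(33) + (10/13 - 1/5*(-121)) = I*sqrt(33) + (10/13 + 121/5) = I*sqrt(33) + 1623/65 = 1623/65 + I*sqrt(33)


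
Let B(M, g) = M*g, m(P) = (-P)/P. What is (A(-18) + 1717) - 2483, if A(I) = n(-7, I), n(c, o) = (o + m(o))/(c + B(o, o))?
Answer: -242841/317 ≈ -766.06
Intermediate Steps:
m(P) = -1
n(c, o) = (-1 + o)/(c + o**2) (n(c, o) = (o - 1)/(c + o*o) = (-1 + o)/(c + o**2))
A(I) = (-1 + I)/(-7 + I**2)
(A(-18) + 1717) - 2483 = ((-1 - 18)/(-7 + (-18)**2) + 1717) - 2483 = (-19/(-7 + 324) + 1717) - 2483 = (-19/317 + 1717) - 2483 = 544270/317 - 2483 = -242841/317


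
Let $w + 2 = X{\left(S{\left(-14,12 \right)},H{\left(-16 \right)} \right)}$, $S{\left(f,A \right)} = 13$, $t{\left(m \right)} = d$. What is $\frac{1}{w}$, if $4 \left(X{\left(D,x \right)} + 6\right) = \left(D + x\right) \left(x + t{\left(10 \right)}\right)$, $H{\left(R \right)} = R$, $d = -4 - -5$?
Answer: $\frac{4}{13} \approx 0.30769$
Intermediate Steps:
$d = 1$ ($d = -4 + 5 = 1$)
$t{\left(m \right)} = 1$
$X{\left(D,x \right)} = -6 + \frac{\left(1 + x\right) \left(D + x\right)}{4}$ ($X{\left(D,x \right)} = -6 + \frac{\left(D + x\right) \left(x + 1\right)}{4} = -6 + \frac{\left(D + x\right) \left(1 + x\right)}{4} = -6 + \frac{\left(1 + x\right) \left(D + x\right)}{4}$)
$w = \frac{13}{4}$ ($w = -2 + \left(-6 + \frac{1}{4} \cdot 13 + \frac{1}{4} \left(-16\right) + \frac{\left(-16\right)^{2}}{4} + \frac{1}{4} \cdot 13 \left(-16\right)\right) = -2 - - \frac{21}{4} = -2 + \frac{21}{4} = \frac{13}{4} \approx 3.25$)
$\frac{1}{w} = \frac{1}{\frac{13}{4}} = \frac{4}{13}$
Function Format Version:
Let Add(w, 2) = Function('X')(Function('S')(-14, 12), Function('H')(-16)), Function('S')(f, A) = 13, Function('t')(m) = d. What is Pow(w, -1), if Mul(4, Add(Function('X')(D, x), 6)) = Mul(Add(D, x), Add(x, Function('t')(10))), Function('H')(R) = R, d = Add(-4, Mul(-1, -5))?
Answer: Rational(4, 13) ≈ 0.30769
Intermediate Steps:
d = 1 (d = Add(-4, 5) = 1)
Function('t')(m) = 1
Function('X')(D, x) = Add(-6, Mul(Rational(1, 4), Add(1, x), Add(D, x))) (Function('X')(D, x) = Add(-6, Mul(Rational(1, 4), Mul(Add(D, x), Add(x, 1)))) = Add(-6, Mul(Rational(1, 4), Mul(Add(D, x), Add(1, x)))) = Add(-6, Mul(Rational(1, 4), Mul(Add(1, x), Add(D, x)))) = Add(-6, Mul(Rational(1, 4), Add(1, x), Add(D, x))))
w = Rational(13, 4) (w = Add(-2, Add(-6, Mul(Rational(1, 4), 13), Mul(Rational(1, 4), -16), Mul(Rational(1, 4), Pow(-16, 2)), Mul(Rational(1, 4), 13, -16))) = Add(-2, Add(-6, Rational(13, 4), -4, Mul(Rational(1, 4), 256), -52)) = Add(-2, Add(-6, Rational(13, 4), -4, 64, -52)) = Add(-2, Rational(21, 4)) = Rational(13, 4) ≈ 3.2500)
Pow(w, -1) = Pow(Rational(13, 4), -1) = Rational(4, 13)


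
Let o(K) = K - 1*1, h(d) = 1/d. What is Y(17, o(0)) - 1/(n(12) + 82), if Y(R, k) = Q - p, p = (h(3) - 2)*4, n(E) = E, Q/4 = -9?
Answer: -8275/282 ≈ -29.344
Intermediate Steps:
Q = -36 (Q = 4*(-9) = -36)
o(K) = -1 + K (o(K) = K - 1 = -1 + K)
p = -20/3 (p = (1/3 - 2)*4 = -5/3*4 = -20/3 ≈ -6.6667)
Y(R, k) = -88/3 (Y(R, k) = -36 - 1*(-20/3) = -36 + 20/3 = -88/3)
Y(17, o(0)) - 1/(n(12) + 82) = -88/3 - 1/(12 + 82) = -88/3 - 1/94 = -8275/282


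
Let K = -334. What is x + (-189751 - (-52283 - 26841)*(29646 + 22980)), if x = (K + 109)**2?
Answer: 4163840498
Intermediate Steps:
x = 50625 (x = (-334 + 109)**2 = (-225)**2 = 50625)
x + (-189751 - (-52283 - 26841)*(29646 + 22980)) = 50625 + (-189751 - (-52283 - 26841)*(29646 + 22980)) = 50625 + (-189751 - (-79124)*52626) = 50625 + (-189751 - 1*(-4163979624)) = 50625 + (-189751 + 4163979624) = 50625 + 4163789873 = 4163840498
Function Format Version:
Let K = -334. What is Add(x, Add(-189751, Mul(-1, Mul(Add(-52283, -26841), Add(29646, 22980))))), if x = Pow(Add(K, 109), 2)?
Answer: 4163840498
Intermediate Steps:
x = 50625 (x = Pow(Add(-334, 109), 2) = Pow(-225, 2) = 50625)
Add(x, Add(-189751, Mul(-1, Mul(Add(-52283, -26841), Add(29646, 22980))))) = Add(50625, Add(-189751, Mul(-1, Mul(Add(-52283, -26841), Add(29646, 22980))))) = Add(50625, Add(-189751, Mul(-1, Mul(-79124, 52626)))) = Add(50625, Add(-189751, Mul(-1, -4163979624))) = Add(50625, Add(-189751, 4163979624)) = Add(50625, 4163789873) = 4163840498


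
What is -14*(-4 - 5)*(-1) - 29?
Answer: -155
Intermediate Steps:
-14*(-4 - 5)*(-1) - 29 = -(-126)*(-1) - 29 = -14*9 - 29 = -126 - 29 = -155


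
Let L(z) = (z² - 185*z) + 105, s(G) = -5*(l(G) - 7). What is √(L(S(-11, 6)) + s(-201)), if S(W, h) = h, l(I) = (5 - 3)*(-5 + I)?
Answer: √1126 ≈ 33.556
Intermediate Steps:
l(I) = -10 + 2*I (l(I) = 2*(-5 + I) = -10 + 2*I)
s(G) = 85 - 10*G (s(G) = -5*((-10 + 2*G) - 7) = -5*(-17 + 2*G) = 85 - 10*G)
L(z) = 105 + z² - 185*z
√(L(S(-11, 6)) + s(-201)) = √((105 + 6² - 185*6) + (85 - 10*(-201))) = √((105 + 36 - 1110) + (85 + 2010)) = √(-969 + 2095) = √1126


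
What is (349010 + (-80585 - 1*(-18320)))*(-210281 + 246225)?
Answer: 10306762280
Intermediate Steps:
(349010 + (-80585 - 1*(-18320)))*(-210281 + 246225) = (349010 + (-80585 + 18320))*35944 = (349010 - 62265)*35944 = 286745*35944 = 10306762280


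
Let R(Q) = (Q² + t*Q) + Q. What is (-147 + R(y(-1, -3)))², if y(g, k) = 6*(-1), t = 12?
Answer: 35721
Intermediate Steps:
y(g, k) = -6
R(Q) = Q² + 13*Q (R(Q) = (Q² + 12*Q) + Q = Q² + 13*Q)
(-147 + R(y(-1, -3)))² = (-147 - 6*(13 - 6))² = (-147 - 6*7)² = (-147 - 42)² = (-189)² = 35721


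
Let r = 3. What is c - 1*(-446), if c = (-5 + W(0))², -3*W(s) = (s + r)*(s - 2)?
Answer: 455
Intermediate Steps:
W(s) = -(-2 + s)*(3 + s)/3 (W(s) = -(s + 3)*(s - 2)/3 = -(3 + s)*(-2 + s)/3 = -(-2 + s)*(3 + s)/3)
c = 9 (c = (-5 + (2 - ⅓*0 - ⅓*0²))² = (-5 + (2 + 0 - ⅓*0))² = (-5 + (2 + 0 + 0))² = (-5 + 2)² = (-3)² = 9)
c - 1*(-446) = 9 - 1*(-446) = 9 + 446 = 455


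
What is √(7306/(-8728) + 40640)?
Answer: √193488093937/2182 ≈ 201.59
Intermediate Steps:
√(7306/(-8728) + 40640) = √(7306*(-1/8728) + 40640) = √(-3653/4364 + 40640) = √(177349307/4364) = √193488093937/2182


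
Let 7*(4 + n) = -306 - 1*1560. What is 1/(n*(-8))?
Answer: 7/15152 ≈ 0.00046199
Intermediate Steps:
n = -1894/7 (n = -4 + (-306 - 1*1560)/7 = -4 + (-306 - 1560)/7 = -4 + (⅐)*(-1866) = -4 - 1866/7 = -1894/7 ≈ -270.57)
1/(n*(-8)) = 1/(-1894/7*(-8)) = 1/(15152/7) = 7/15152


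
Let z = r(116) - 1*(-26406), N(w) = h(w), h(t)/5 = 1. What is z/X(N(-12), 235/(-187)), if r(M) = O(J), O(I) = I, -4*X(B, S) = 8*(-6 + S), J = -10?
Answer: 2468026/1357 ≈ 1818.7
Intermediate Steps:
h(t) = 5 (h(t) = 5*1 = 5)
N(w) = 5
X(B, S) = 12 - 2*S (X(B, S) = -2*(-6 + S) = -(-48 + 8*S)/4 = 12 - 2*S)
r(M) = -10
z = 26396 (z = -10 - 1*(-26406) = -10 + 26406 = 26396)
z/X(N(-12), 235/(-187)) = 26396/(12 - 470/(-187)) = 26396/(12 - 470*(-1)/187) = 26396/(12 - 2*(-235/187)) = 26396/(12 + 470/187) = 26396/(2714/187) = 26396*(187/2714) = 2468026/1357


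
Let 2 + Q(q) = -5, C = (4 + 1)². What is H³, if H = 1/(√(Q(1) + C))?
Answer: √2/108 ≈ 0.013095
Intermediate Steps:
C = 25 (C = 5² = 25)
Q(q) = -7 (Q(q) = -2 - 5 = -7)
H = √2/6 (H = 1/(√(-7 + 25)) = 1/(√18) = 1/(3*√2) = √2/6 ≈ 0.23570)
H³ = (√2/6)³ = √2/108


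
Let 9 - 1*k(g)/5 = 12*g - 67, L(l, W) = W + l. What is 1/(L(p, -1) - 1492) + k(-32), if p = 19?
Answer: 3390199/1474 ≈ 2300.0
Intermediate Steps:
k(g) = 380 - 60*g (k(g) = 45 - 5*(12*g - 67) = 45 - 5*(-67 + 12*g) = 45 + (335 - 60*g) = 380 - 60*g)
1/(L(p, -1) - 1492) + k(-32) = 1/((-1 + 19) - 1492) + (380 - 60*(-32)) = 1/(18 - 1492) + (380 + 1920) = 1/(-1474) + 2300 = -1/1474 + 2300 = 3390199/1474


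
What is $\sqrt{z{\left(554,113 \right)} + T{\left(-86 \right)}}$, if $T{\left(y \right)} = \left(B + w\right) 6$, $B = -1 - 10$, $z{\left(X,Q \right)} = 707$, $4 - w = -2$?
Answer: $\sqrt{677} \approx 26.019$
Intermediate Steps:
$w = 6$ ($w = 4 - -2 = 4 + 2 = 6$)
$B = -11$ ($B = -1 - 10 = -11$)
$T{\left(y \right)} = -30$ ($T{\left(y \right)} = \left(-11 + 6\right) 6 = \left(-5\right) 6 = -30$)
$\sqrt{z{\left(554,113 \right)} + T{\left(-86 \right)}} = \sqrt{707 - 30} = \sqrt{677}$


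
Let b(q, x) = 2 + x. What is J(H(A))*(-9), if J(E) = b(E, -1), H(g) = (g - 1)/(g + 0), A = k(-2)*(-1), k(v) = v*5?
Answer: -9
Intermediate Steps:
k(v) = 5*v
A = 10 (A = (5*(-2))*(-1) = -10*(-1) = 10)
H(g) = (-1 + g)/g
J(E) = 1 (J(E) = 2 - 1 = 1)
J(H(A))*(-9) = 1*(-9) = -9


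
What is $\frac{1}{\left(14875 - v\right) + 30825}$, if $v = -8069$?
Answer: $\frac{1}{53769} \approx 1.8598 \cdot 10^{-5}$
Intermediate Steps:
$\frac{1}{\left(14875 - v\right) + 30825} = \frac{1}{\left(14875 - -8069\right) + 30825} = \frac{1}{\left(14875 + 8069\right) + 30825} = \frac{1}{22944 + 30825} = \frac{1}{53769}$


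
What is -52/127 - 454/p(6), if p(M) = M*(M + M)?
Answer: -30701/4572 ≈ -6.7150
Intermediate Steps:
p(M) = 2*M² (p(M) = M*(2*M) = 2*M²)
-52/127 - 454/p(6) = -52/127 - 454/(2*6²) = -52*1/127 - 454/(2*36) = -52/127 - 454/72 = -52/127 - 454*1/72 = -52/127 - 227/36 = -30701/4572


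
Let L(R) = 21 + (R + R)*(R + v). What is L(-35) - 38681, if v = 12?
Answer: -37050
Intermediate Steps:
L(R) = 21 + 2*R*(12 + R) (L(R) = 21 + (R + R)*(R + 12) = 21 + (2*R)*(12 + R) = 21 + 2*R*(12 + R))
L(-35) - 38681 = (21 + 2*(-35)² + 24*(-35)) - 38681 = (21 + 2*1225 - 840) - 38681 = (21 + 2450 - 840) - 38681 = 1631 - 38681 = -37050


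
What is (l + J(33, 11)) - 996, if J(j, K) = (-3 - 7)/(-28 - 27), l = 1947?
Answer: 10463/11 ≈ 951.18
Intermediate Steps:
J(j, K) = 2/11 (J(j, K) = -10/(-55) = -10*(-1/55) = 2/11)
(l + J(33, 11)) - 996 = (1947 + 2/11) - 996 = 21419/11 - 996 = 10463/11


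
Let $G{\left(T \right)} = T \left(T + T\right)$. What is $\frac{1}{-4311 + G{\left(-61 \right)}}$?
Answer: $\frac{1}{3131} \approx 0.00031939$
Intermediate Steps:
$G{\left(T \right)} = 2 T^{2}$ ($G{\left(T \right)} = T 2 T = 2 T^{2}$)
$\frac{1}{-4311 + G{\left(-61 \right)}} = \frac{1}{-4311 + 2 \left(-61\right)^{2}} = \frac{1}{-4311 + 2 \cdot 3721} = \frac{1}{-4311 + 7442} = \frac{1}{3131}$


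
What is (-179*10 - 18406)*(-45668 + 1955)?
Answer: 882827748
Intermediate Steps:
(-179*10 - 18406)*(-45668 + 1955) = (-1790 - 18406)*(-43713) = -20196*(-43713) = 882827748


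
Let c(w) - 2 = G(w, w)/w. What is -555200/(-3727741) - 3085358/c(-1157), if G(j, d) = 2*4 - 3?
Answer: -13307136470376846/8607353969 ≈ -1.5460e+6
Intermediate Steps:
G(j, d) = 5 (G(j, d) = 8 - 3 = 5)
c(w) = 2 + 5/w
-555200/(-3727741) - 3085358/c(-1157) = -555200/(-3727741) - 3085358/(2 + 5/(-1157)) = -555200*(-1/3727741) - 3085358/(2 + 5*(-1/1157)) = 555200/3727741 - 3085358/(2 - 5/1157) = 555200/3727741 - 3085358/2309/1157 = 555200/3727741 - 3085358*1157/2309 = 555200/3727741 - 3569759206/2309 = -13307136470376846/8607353969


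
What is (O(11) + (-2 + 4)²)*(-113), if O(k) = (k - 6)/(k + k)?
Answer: -10509/22 ≈ -477.68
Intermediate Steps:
O(k) = (-6 + k)/(2*k) (O(k) = (-6 + k)/((2*k)) = (-6 + k)*(1/(2*k)) = (-6 + k)/(2*k))
(O(11) + (-2 + 4)²)*(-113) = ((½)*(-6 + 11)/11 + (-2 + 4)²)*(-113) = ((½)*(1/11)*5 + 2²)*(-113) = (5/22 + 4)*(-113) = (93/22)*(-113) = -10509/22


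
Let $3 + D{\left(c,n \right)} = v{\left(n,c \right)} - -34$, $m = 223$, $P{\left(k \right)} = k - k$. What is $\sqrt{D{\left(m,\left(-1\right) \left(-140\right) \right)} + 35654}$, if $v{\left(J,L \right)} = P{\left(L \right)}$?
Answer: $3 \sqrt{3965} \approx 188.9$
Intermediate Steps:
$P{\left(k \right)} = 0$
$v{\left(J,L \right)} = 0$
$D{\left(c,n \right)} = 31$ ($D{\left(c,n \right)} = -3 + \left(0 - -34\right) = -3 + \left(0 + 34\right) = -3 + 34 = 31$)
$\sqrt{D{\left(m,\left(-1\right) \left(-140\right) \right)} + 35654} = \sqrt{31 + 35654} = \sqrt{35685} = 3 \sqrt{3965}$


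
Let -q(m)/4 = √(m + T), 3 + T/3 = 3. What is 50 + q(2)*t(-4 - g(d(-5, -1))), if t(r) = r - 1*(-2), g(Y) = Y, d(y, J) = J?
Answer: 50 + 4*√2 ≈ 55.657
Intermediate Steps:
T = 0 (T = -9 + 3*3 = -9 + 9 = 0)
q(m) = -4*√m (q(m) = -4*√(m + 0) = -4*√m)
t(r) = 2 + r (t(r) = r + 2 = 2 + r)
50 + q(2)*t(-4 - g(d(-5, -1))) = 50 + (-4*√2)*(2 + (-4 - 1*(-1))) = 50 + (-4*√2)*(2 + (-4 + 1)) = 50 + (-4*√2)*(2 - 3) = 50 - 4*√2*(-1) = 50 + 4*√2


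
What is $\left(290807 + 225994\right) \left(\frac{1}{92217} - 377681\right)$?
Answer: $- \frac{5999819948015192}{30739} \approx -1.9519 \cdot 10^{11}$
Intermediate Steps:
$\left(290807 + 225994\right) \left(\frac{1}{92217} - 377681\right) = 516801 \left(\frac{1}{92217} - 377681\right) = 516801 \left(- \frac{34828608776}{92217}\right) = - \frac{5999819948015192}{30739}$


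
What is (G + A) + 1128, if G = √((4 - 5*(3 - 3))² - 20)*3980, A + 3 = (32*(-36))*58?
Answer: -65691 + 7960*I ≈ -65691.0 + 7960.0*I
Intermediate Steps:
A = -66819 (A = -3 + (32*(-36))*58 = -3 - 1152*58 = -3 - 66816 = -66819)
G = 7960*I (G = √((4 - 5*0)² - 20)*3980 = √((4 + 0)² - 20)*3980 = √(4² - 20)*3980 = √(16 - 20)*3980 = √(-4)*3980 = (2*I)*3980 = 7960*I ≈ 7960.0*I)
(G + A) + 1128 = (7960*I - 66819) + 1128 = (-66819 + 7960*I) + 1128 = -65691 + 7960*I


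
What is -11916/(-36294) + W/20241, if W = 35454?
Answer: 84886624/40812603 ≈ 2.0799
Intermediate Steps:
-11916/(-36294) + W/20241 = -11916/(-36294) + 35454/20241 = -11916*(-1/36294) + 35454*(1/20241) = 1986/6049 + 11818/6747 = 84886624/40812603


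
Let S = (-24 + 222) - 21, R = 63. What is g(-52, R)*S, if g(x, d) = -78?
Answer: -13806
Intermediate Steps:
S = 177 (S = 198 - 21 = 177)
g(-52, R)*S = -78*177 = -13806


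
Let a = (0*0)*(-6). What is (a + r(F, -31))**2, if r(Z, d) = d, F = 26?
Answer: 961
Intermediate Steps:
a = 0 (a = 0*(-6) = 0)
(a + r(F, -31))**2 = (0 - 31)**2 = (-31)**2 = 961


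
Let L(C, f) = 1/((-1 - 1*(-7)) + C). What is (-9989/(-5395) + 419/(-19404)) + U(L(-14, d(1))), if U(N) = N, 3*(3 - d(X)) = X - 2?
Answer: 356960957/209369160 ≈ 1.7049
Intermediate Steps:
d(X) = 11/3 - X/3 (d(X) = 3 - (X - 2)/3 = 3 - (-2 + X)/3 = 3 + (2/3 - X/3) = 11/3 - X/3)
L(C, f) = 1/(6 + C) (L(C, f) = 1/((-1 + 7) + C) = 1/(6 + C))
(-9989/(-5395) + 419/(-19404)) + U(L(-14, d(1))) = (-9989/(-5395) + 419/(-19404)) + 1/(6 - 14) = (-9989*(-1/5395) + 419*(-1/19404)) + 1/(-8) = (9989/5395 - 419/19404) - 1/8 = 191566051/104684580 - 1/8 = 356960957/209369160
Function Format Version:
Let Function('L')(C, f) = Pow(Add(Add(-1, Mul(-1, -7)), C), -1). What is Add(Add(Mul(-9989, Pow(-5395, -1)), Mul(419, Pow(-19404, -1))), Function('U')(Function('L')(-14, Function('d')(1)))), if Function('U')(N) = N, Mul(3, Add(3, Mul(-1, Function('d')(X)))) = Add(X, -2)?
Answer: Rational(356960957, 209369160) ≈ 1.7049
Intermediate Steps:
Function('d')(X) = Add(Rational(11, 3), Mul(Rational(-1, 3), X)) (Function('d')(X) = Add(3, Mul(Rational(-1, 3), Add(X, -2))) = Add(3, Mul(Rational(-1, 3), Add(-2, X))) = Add(3, Add(Rational(2, 3), Mul(Rational(-1, 3), X))) = Add(Rational(11, 3), Mul(Rational(-1, 3), X)))
Function('L')(C, f) = Pow(Add(6, C), -1) (Function('L')(C, f) = Pow(Add(Add(-1, 7), C), -1) = Pow(Add(6, C), -1))
Add(Add(Mul(-9989, Pow(-5395, -1)), Mul(419, Pow(-19404, -1))), Function('U')(Function('L')(-14, Function('d')(1)))) = Add(Add(Mul(-9989, Pow(-5395, -1)), Mul(419, Pow(-19404, -1))), Pow(Add(6, -14), -1)) = Add(Add(Mul(-9989, Rational(-1, 5395)), Mul(419, Rational(-1, 19404))), Pow(-8, -1)) = Add(Add(Rational(9989, 5395), Rational(-419, 19404)), Rational(-1, 8)) = Add(Rational(191566051, 104684580), Rational(-1, 8)) = Rational(356960957, 209369160)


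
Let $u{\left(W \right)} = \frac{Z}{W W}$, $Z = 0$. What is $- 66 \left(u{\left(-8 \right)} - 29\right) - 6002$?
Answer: $-4088$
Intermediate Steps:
$u{\left(W \right)} = 0$ ($u{\left(W \right)} = \frac{0}{W W} = \frac{0}{W^{2}} = 0$)
$- 66 \left(u{\left(-8 \right)} - 29\right) - 6002 = - 66 \left(0 - 29\right) - 6002 = \left(-66\right) \left(-29\right) - 6002 = 1914 - 6002 = -4088$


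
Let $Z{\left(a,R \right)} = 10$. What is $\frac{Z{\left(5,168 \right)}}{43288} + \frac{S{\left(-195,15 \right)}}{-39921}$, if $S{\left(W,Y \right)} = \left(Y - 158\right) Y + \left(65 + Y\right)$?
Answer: $\frac{6413495}{123435732} \approx 0.051958$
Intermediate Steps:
$S{\left(W,Y \right)} = 65 + Y + Y \left(-158 + Y\right)$ ($S{\left(W,Y \right)} = \left(-158 + Y\right) Y + \left(65 + Y\right) = Y \left(-158 + Y\right) + \left(65 + Y\right) = 65 + Y + Y \left(-158 + Y\right)$)
$\frac{Z{\left(5,168 \right)}}{43288} + \frac{S{\left(-195,15 \right)}}{-39921} = \frac{10}{43288} + \frac{65 + 15^{2} - 2355}{-39921} = 10 \cdot \frac{1}{43288} + \left(65 + 225 - 2355\right) \left(- \frac{1}{39921}\right) = \frac{5}{21644} - - \frac{295}{5703} = \frac{5}{21644} + \frac{295}{5703} = \frac{6413495}{123435732}$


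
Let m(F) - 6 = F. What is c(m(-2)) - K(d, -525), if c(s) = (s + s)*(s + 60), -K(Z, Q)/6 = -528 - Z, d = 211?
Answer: -3922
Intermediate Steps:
K(Z, Q) = 3168 + 6*Z (K(Z, Q) = -6*(-528 - Z) = 3168 + 6*Z)
m(F) = 6 + F
c(s) = 2*s*(60 + s) (c(s) = (2*s)*(60 + s) = 2*s*(60 + s))
c(m(-2)) - K(d, -525) = 2*(6 - 2)*(60 + (6 - 2)) - (3168 + 6*211) = 2*4*(60 + 4) - (3168 + 1266) = 2*4*64 - 1*4434 = 512 - 4434 = -3922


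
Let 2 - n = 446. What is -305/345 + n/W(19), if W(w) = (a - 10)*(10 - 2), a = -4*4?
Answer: 4487/3588 ≈ 1.2506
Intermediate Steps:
a = -16
n = -444 (n = 2 - 1*446 = 2 - 446 = -444)
W(w) = -208 (W(w) = (-16 - 10)*(10 - 2) = -26*8 = -208)
-305/345 + n/W(19) = -305/345 - 444/(-208) = -305*1/345 - 444*(-1/208) = -61/69 + 111/52 = 4487/3588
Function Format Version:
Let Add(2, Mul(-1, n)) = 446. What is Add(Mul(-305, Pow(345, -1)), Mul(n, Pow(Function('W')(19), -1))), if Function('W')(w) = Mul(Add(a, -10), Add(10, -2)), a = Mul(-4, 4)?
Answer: Rational(4487, 3588) ≈ 1.2506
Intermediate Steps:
a = -16
n = -444 (n = Add(2, Mul(-1, 446)) = Add(2, -446) = -444)
Function('W')(w) = -208 (Function('W')(w) = Mul(Add(-16, -10), Add(10, -2)) = Mul(-26, 8) = -208)
Add(Mul(-305, Pow(345, -1)), Mul(n, Pow(Function('W')(19), -1))) = Add(Mul(-305, Pow(345, -1)), Mul(-444, Pow(-208, -1))) = Add(Mul(-305, Rational(1, 345)), Mul(-444, Rational(-1, 208))) = Add(Rational(-61, 69), Rational(111, 52)) = Rational(4487, 3588)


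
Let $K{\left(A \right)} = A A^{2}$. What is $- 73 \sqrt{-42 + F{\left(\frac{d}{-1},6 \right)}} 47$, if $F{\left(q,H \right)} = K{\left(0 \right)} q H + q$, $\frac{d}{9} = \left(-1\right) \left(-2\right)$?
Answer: $- 6862 i \sqrt{15} \approx - 26576.0 i$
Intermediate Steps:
$K{\left(A \right)} = A^{3}$
$d = 18$ ($d = 9 \left(\left(-1\right) \left(-2\right)\right) = 9 \cdot 2 = 18$)
$F{\left(q,H \right)} = q$ ($F{\left(q,H \right)} = 0^{3} q H + q = 0 q H + q = 0 H + q = 0 + q = q$)
$- 73 \sqrt{-42 + F{\left(\frac{d}{-1},6 \right)}} 47 = - 73 \sqrt{-42 + \frac{18}{-1}} \cdot 47 = - 73 \sqrt{-42 + 18 \left(-1\right)} 47 = - 73 \sqrt{-42 - 18} \cdot 47 = - 73 \sqrt{-60} \cdot 47 = - 73 \cdot 2 i \sqrt{15} \cdot 47 = - 146 i \sqrt{15} \cdot 47 = - 6862 i \sqrt{15}$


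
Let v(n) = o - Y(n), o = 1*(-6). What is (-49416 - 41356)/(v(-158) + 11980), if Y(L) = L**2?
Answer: 45386/6495 ≈ 6.9878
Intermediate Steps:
o = -6
v(n) = -6 - n**2
(-49416 - 41356)/(v(-158) + 11980) = (-49416 - 41356)/((-6 - 1*(-158)**2) + 11980) = -90772/((-6 - 1*24964) + 11980) = -90772/((-6 - 24964) + 11980) = -90772/(-24970 + 11980) = -90772/(-12990) = -90772*(-1/12990) = 45386/6495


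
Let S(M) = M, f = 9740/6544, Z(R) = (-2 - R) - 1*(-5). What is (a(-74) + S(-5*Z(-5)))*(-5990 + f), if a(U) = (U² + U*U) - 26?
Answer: -53326186815/818 ≈ -6.5191e+7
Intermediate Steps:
Z(R) = 3 - R (Z(R) = (-2 - R) + 5 = 3 - R)
f = 2435/1636 (f = 9740*(1/6544) = 2435/1636 ≈ 1.4884)
a(U) = -26 + 2*U² (a(U) = (U² + U²) - 26 = 2*U² - 26 = -26 + 2*U²)
(a(-74) + S(-5*Z(-5)))*(-5990 + f) = ((-26 + 2*(-74)²) - 5*(3 - 1*(-5)))*(-5990 + 2435/1636) = ((-26 + 2*5476) - 5*(3 + 5))*(-9797205/1636) = ((-26 + 10952) - 5*8)*(-9797205/1636) = (10926 - 40)*(-9797205/1636) = 10886*(-9797205/1636) = -53326186815/818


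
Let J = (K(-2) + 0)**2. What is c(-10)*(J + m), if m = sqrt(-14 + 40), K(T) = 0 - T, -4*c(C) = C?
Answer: 10 + 5*sqrt(26)/2 ≈ 22.748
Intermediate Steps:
c(C) = -C/4
K(T) = -T
m = sqrt(26) ≈ 5.0990
J = 4 (J = (-1*(-2) + 0)**2 = (2 + 0)**2 = 2**2 = 4)
c(-10)*(J + m) = (-1/4*(-10))*(4 + sqrt(26)) = 5*(4 + sqrt(26))/2 = 10 + 5*sqrt(26)/2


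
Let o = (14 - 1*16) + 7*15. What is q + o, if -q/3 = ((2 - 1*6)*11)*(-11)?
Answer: -1349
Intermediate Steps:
o = 103 (o = (14 - 16) + 105 = -2 + 105 = 103)
q = -1452 (q = -3*(2 - 1*6)*11*(-11) = -3*(2 - 6)*11*(-11) = -3*(-4*11)*(-11) = -(-132)*(-11) = -3*484 = -1452)
q + o = -1452 + 103 = -1349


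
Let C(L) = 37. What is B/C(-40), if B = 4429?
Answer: 4429/37 ≈ 119.70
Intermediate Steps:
B/C(-40) = 4429/37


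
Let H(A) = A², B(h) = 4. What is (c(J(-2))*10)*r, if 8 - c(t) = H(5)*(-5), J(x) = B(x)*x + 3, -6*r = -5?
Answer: 3325/3 ≈ 1108.3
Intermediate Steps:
r = ⅚ (r = -⅙*(-5) = ⅚ ≈ 0.83333)
J(x) = 3 + 4*x (J(x) = 4*x + 3 = 3 + 4*x)
c(t) = 133 (c(t) = 8 - 5²*(-5) = 8 - 25*(-5) = 8 - 1*(-125) = 8 + 125 = 133)
(c(J(-2))*10)*r = (133*10)*(⅚) = 1330*(⅚) = 3325/3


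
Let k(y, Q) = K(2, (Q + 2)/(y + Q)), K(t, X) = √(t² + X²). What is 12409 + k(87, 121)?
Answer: 12409 + √188185/208 ≈ 12411.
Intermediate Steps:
K(t, X) = √(X² + t²)
k(y, Q) = √(4 + (2 + Q)²/(Q + y)²) (k(y, Q) = √(((Q + 2)/(y + Q))² + 2²) = √(((2 + Q)/(Q + y))² + 4) = √((2 + Q)²/(Q + y)² + 4) = √(4 + (2 + Q)²/(Q + y)²))
12409 + k(87, 121) = 12409 + √(4 + (2 + 121)²/(121 + 87)²) = 12409 + √(4 + 123²/208²) = 12409 + √(4 + 15129*(1/43264)) = 12409 + √(4 + 15129/43264) = 12409 + √(188185/43264) = 12409 + √188185/208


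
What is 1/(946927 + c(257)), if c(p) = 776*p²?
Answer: 1/52200951 ≈ 1.9157e-8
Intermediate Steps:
1/(946927 + c(257)) = 1/(946927 + 776*257²) = 1/(946927 + 776*66049) = 1/(946927 + 51254024) = 1/52200951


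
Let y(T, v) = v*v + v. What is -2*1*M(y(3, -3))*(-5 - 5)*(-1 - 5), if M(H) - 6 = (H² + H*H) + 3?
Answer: -9720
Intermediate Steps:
y(T, v) = v + v² (y(T, v) = v² + v = v + v²)
M(H) = 9 + 2*H² (M(H) = 6 + ((H² + H*H) + 3) = 6 + ((H² + H²) + 3) = 6 + (2*H² + 3) = 6 + (3 + 2*H²) = 9 + 2*H²)
-2*1*M(y(3, -3))*(-5 - 5)*(-1 - 5) = -2*1*(9 + 2*(-3*(1 - 3))²)*(-5 - 5)*(-1 - 5) = -2*1*(9 + 2*(-3*(-2))²)*(-10*(-6)) = -2*1*(9 + 2*6²)*60 = -2*1*(9 + 2*36)*60 = -2*1*(9 + 72)*60 = -2*1*81*60 = -162*60 = -2*4860 = -9720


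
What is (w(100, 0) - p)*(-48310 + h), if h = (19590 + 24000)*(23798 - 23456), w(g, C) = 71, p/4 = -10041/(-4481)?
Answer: 4130739486890/4481 ≈ 9.2183e+8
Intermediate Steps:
p = 40164/4481 (p = 4*(-10041/(-4481)) = 4*(-10041*(-1/4481)) = 4*(10041/4481) = 40164/4481 ≈ 8.9632)
h = 14907780 (h = 43590*342 = 14907780)
(w(100, 0) - p)*(-48310 + h) = (71 - 1*40164/4481)*(-48310 + 14907780) = (71 - 40164/4481)*14859470 = (277987/4481)*14859470 = 4130739486890/4481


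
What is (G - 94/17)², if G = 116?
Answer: 3526884/289 ≈ 12204.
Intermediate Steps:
(G - 94/17)² = (116 - 94/17)² = (1878/17)² = 3526884/289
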